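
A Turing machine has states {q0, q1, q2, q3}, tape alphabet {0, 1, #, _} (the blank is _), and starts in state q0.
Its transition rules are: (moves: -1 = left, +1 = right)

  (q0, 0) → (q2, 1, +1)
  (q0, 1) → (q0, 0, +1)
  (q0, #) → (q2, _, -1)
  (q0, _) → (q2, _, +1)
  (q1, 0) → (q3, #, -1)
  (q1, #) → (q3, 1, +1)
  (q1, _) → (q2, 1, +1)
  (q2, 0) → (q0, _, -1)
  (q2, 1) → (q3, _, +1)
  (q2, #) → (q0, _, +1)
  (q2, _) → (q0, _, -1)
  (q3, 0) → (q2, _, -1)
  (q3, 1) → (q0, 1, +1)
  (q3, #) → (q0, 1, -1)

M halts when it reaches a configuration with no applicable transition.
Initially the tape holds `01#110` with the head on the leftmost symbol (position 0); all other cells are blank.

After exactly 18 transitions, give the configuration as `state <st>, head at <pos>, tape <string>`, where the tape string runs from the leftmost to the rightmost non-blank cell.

state q0, head at 6, tape 1__100

q0 | [0]1#110__   read 0 → write 1, move +1, go to q2
q2 | 1[1]#110__   read 1 → write _, move +1, go to q3
q3 | 1_[#]110__   read # → write 1, move -1, go to q0
q0 | 1[_]1110__   read _ → write _, move +1, go to q2
q2 | 1_[1]110__   read 1 → write _, move +1, go to q3
q3 | 1__[1]10__   read 1 → write 1, move +1, go to q0
q0 | 1__1[1]0__   read 1 → write 0, move +1, go to q0
q0 | 1__10[0]__   read 0 → write 1, move +1, go to q2
q2 | 1__101[_]_   read _ → write _, move -1, go to q0
q0 | 1__10[1]__   read 1 → write 0, move +1, go to q0
q0 | 1__100[_]_   read _ → write _, move +1, go to q2
q2 | 1__100_[_]   read _ → write _, move -1, go to q0
q0 | 1__100[_]_   read _ → write _, move +1, go to q2
q2 | 1__100_[_]   read _ → write _, move -1, go to q0
q0 | 1__100[_]_   read _ → write _, move +1, go to q2
q2 | 1__100_[_]   read _ → write _, move -1, go to q0
q0 | 1__100[_]_   read _ → write _, move +1, go to q2
q2 | 1__100_[_]   read _ → write _, move -1, go to q0
q0 | 1__100[_]_
After 18 steps: state q0, head at 6, tape 1__100.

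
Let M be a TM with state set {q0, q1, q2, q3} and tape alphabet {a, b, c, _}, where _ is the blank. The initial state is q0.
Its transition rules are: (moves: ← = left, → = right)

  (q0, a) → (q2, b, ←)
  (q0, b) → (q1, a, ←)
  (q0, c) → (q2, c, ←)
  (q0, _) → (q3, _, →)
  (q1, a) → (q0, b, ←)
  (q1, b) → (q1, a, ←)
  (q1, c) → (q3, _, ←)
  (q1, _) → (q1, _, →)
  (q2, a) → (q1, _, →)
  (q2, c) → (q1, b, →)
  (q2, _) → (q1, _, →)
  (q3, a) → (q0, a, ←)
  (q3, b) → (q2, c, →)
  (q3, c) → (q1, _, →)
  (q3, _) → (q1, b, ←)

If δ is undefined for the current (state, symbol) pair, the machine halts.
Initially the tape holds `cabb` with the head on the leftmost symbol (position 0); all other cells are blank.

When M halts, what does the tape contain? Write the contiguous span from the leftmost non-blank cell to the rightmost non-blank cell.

state=q0 head=0 tape=__[c]abb   (q0,c)→(q2,c,←)
state=q2 head=-1 tape=_[_]cabb   (q2,_)→(q1,_,→)
state=q1 head=0 tape=__[c]abb   (q1,c)→(q3,_,←)
state=q3 head=-1 tape=_[_]_abb   (q3,_)→(q1,b,←)
state=q1 head=-2 tape=[_]b_abb   (q1,_)→(q1,_,→)
state=q1 head=-1 tape=_[b]_abb   (q1,b)→(q1,a,←)
state=q1 head=-2 tape=[_]a_abb   (q1,_)→(q1,_,→)
state=q1 head=-1 tape=_[a]_abb   (q1,a)→(q0,b,←)
state=q0 head=-2 tape=[_]b_abb   (q0,_)→(q3,_,→)
state=q3 head=-1 tape=_[b]_abb   (q3,b)→(q2,c,→)
state=q2 head=0 tape=_c[_]abb   (q2,_)→(q1,_,→)
state=q1 head=1 tape=_c_[a]bb   (q1,a)→(q0,b,←)
state=q0 head=0 tape=_c[_]bbb   (q0,_)→(q3,_,→)
state=q3 head=1 tape=_c_[b]bb   (q3,b)→(q2,c,→)
state=q2 head=2 tape=_c_c[b]b
The non-blank tape span at halt is c_cbb.

c_cbb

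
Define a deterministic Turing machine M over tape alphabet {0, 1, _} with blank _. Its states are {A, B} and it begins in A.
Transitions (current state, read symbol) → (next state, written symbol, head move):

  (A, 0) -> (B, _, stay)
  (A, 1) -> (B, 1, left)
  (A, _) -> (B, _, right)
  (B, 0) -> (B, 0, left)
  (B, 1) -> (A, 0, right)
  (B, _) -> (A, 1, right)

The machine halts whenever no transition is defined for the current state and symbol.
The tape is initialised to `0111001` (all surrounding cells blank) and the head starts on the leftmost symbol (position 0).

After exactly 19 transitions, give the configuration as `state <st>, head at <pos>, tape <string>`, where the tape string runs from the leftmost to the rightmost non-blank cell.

A | _[0]111001   read 0 → write _, move stay, go to B
B | _[_]111001   read _ → write 1, move right, go to A
A | _1[1]11001   read 1 → write 1, move left, go to B
B | _[1]111001   read 1 → write 0, move right, go to A
A | _0[1]11001   read 1 → write 1, move left, go to B
B | _[0]111001   read 0 → write 0, move left, go to B
B | [_]0111001   read _ → write 1, move right, go to A
A | 1[0]111001   read 0 → write _, move stay, go to B
B | 1[_]111001   read _ → write 1, move right, go to A
A | 11[1]11001   read 1 → write 1, move left, go to B
B | 1[1]111001   read 1 → write 0, move right, go to A
A | 10[1]11001   read 1 → write 1, move left, go to B
B | 1[0]111001   read 0 → write 0, move left, go to B
B | [1]0111001   read 1 → write 0, move right, go to A
A | 0[0]111001   read 0 → write _, move stay, go to B
B | 0[_]111001   read _ → write 1, move right, go to A
A | 01[1]11001   read 1 → write 1, move left, go to B
B | 0[1]111001   read 1 → write 0, move right, go to A
A | 00[1]11001   read 1 → write 1, move left, go to B
B | 0[0]111001
After 19 steps: state B, head at 0, tape 00111001.

state B, head at 0, tape 00111001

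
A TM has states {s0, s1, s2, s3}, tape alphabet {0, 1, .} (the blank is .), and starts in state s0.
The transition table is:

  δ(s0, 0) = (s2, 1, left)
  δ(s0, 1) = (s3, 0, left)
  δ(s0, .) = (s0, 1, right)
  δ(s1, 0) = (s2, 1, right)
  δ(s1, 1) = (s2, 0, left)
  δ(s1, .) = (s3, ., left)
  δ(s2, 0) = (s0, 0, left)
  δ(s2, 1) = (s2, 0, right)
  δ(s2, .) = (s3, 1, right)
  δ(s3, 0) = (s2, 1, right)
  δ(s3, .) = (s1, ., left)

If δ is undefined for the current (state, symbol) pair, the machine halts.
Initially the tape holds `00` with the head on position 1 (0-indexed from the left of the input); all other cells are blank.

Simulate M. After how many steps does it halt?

state=s0 head=1 tape=...0[0]..   (s0,0)→(s2,1,left)
state=s2 head=0 tape=...[0]1..   (s2,0)→(s0,0,left)
state=s0 head=-1 tape=..[.]01..   (s0,.)→(s0,1,right)
state=s0 head=0 tape=..1[0]1..   (s0,0)→(s2,1,left)
state=s2 head=-1 tape=..[1]11..   (s2,1)→(s2,0,right)
state=s2 head=0 tape=..0[1]1..   (s2,1)→(s2,0,right)
state=s2 head=1 tape=..00[1]..   (s2,1)→(s2,0,right)
state=s2 head=2 tape=..000[.].   (s2,.)→(s3,1,right)
state=s3 head=3 tape=..0001[.]   (s3,.)→(s1,.,left)
state=s1 head=2 tape=..000[1].   (s1,1)→(s2,0,left)
state=s2 head=1 tape=..00[0]0.   (s2,0)→(s0,0,left)
state=s0 head=0 tape=..0[0]00.   (s0,0)→(s2,1,left)
state=s2 head=-1 tape=..[0]100.   (s2,0)→(s0,0,left)
state=s0 head=-2 tape=.[.]0100.   (s0,.)→(s0,1,right)
state=s0 head=-1 tape=.1[0]100.   (s0,0)→(s2,1,left)
state=s2 head=-2 tape=.[1]1100.   (s2,1)→(s2,0,right)
state=s2 head=-1 tape=.0[1]100.   (s2,1)→(s2,0,right)
state=s2 head=0 tape=.00[1]00.   (s2,1)→(s2,0,right)
state=s2 head=1 tape=.000[0]0.   (s2,0)→(s0,0,left)
state=s0 head=0 tape=.00[0]00.   (s0,0)→(s2,1,left)
state=s2 head=-1 tape=.0[0]100.   (s2,0)→(s0,0,left)
state=s0 head=-2 tape=.[0]0100.   (s0,0)→(s2,1,left)
state=s2 head=-3 tape=[.]10100.   (s2,.)→(s3,1,right)
state=s3 head=-2 tape=1[1]0100.
M halts after 23 transitions.

23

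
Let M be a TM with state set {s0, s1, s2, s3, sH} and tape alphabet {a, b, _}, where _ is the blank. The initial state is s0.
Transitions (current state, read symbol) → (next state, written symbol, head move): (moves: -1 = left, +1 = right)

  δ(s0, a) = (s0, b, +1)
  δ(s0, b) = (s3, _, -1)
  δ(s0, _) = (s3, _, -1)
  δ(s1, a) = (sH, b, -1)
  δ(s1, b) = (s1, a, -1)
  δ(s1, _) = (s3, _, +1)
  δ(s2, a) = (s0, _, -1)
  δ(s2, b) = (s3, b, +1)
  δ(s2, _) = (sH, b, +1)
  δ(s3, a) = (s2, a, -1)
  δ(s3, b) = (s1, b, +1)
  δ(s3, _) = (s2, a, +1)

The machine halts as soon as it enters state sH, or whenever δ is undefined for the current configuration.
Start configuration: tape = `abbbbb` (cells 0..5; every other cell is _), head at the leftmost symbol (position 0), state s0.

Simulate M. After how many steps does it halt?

10

state=s0 head=0 tape=[a]bbbbb   (s0,a)→(s0,b,+1)
state=s0 head=1 tape=b[b]bbbb   (s0,b)→(s3,_,-1)
state=s3 head=0 tape=[b]_bbbb   (s3,b)→(s1,b,+1)
state=s1 head=1 tape=b[_]bbbb   (s1,_)→(s3,_,+1)
state=s3 head=2 tape=b_[b]bbb   (s3,b)→(s1,b,+1)
state=s1 head=3 tape=b_b[b]bb   (s1,b)→(s1,a,-1)
state=s1 head=2 tape=b_[b]abb   (s1,b)→(s1,a,-1)
state=s1 head=1 tape=b[_]aabb   (s1,_)→(s3,_,+1)
state=s3 head=2 tape=b_[a]abb   (s3,a)→(s2,a,-1)
state=s2 head=1 tape=b[_]aabb   (s2,_)→(sH,b,+1)
state=sH head=2 tape=bb[a]abb
M halts after 10 transitions.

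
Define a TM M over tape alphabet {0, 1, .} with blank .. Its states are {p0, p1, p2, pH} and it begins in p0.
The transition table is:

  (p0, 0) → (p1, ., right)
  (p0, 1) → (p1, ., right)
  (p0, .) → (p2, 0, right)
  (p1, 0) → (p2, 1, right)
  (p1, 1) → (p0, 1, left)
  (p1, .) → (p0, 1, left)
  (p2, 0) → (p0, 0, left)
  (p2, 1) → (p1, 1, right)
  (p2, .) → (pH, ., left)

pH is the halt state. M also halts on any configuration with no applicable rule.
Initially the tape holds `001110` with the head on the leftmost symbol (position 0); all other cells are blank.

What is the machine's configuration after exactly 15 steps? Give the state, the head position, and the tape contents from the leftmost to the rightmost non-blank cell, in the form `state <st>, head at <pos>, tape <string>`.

state=p0 head=0 tape=[0]01110.   (p0,0)→(p1,.,right)
state=p1 head=1 tape=.[0]1110.   (p1,0)→(p2,1,right)
state=p2 head=2 tape=.1[1]110.   (p2,1)→(p1,1,right)
state=p1 head=3 tape=.11[1]10.   (p1,1)→(p0,1,left)
state=p0 head=2 tape=.1[1]110.   (p0,1)→(p1,.,right)
state=p1 head=3 tape=.1.[1]10.   (p1,1)→(p0,1,left)
state=p0 head=2 tape=.1[.]110.   (p0,.)→(p2,0,right)
state=p2 head=3 tape=.10[1]10.   (p2,1)→(p1,1,right)
state=p1 head=4 tape=.101[1]0.   (p1,1)→(p0,1,left)
state=p0 head=3 tape=.10[1]10.   (p0,1)→(p1,.,right)
state=p1 head=4 tape=.10.[1]0.   (p1,1)→(p0,1,left)
state=p0 head=3 tape=.10[.]10.   (p0,.)→(p2,0,right)
state=p2 head=4 tape=.100[1]0.   (p2,1)→(p1,1,right)
state=p1 head=5 tape=.1001[0].   (p1,0)→(p2,1,right)
state=p2 head=6 tape=.10011[.]   (p2,.)→(pH,.,left)
state=pH head=5 tape=.1001[1].
After 15 steps: state pH, head at 5, tape 10011.

state pH, head at 5, tape 10011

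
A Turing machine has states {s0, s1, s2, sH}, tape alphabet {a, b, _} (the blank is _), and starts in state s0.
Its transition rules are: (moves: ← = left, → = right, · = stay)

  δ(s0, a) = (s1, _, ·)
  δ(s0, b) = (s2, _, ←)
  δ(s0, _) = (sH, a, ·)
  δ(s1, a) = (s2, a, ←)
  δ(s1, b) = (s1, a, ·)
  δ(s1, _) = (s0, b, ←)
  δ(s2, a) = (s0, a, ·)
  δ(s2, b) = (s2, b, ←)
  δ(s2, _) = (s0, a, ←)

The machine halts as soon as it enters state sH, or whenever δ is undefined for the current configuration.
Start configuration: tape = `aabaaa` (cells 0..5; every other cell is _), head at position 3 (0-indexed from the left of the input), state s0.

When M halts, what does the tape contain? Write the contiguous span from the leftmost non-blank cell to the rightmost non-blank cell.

abb_baa

state=s0 head=3 tape=_aab[a]aa   (s0,a)→(s1,_,·)
state=s1 head=3 tape=_aab[_]aa   (s1,_)→(s0,b,←)
state=s0 head=2 tape=_aa[b]baa   (s0,b)→(s2,_,←)
state=s2 head=1 tape=_a[a]_baa   (s2,a)→(s0,a,·)
state=s0 head=1 tape=_a[a]_baa   (s0,a)→(s1,_,·)
state=s1 head=1 tape=_a[_]_baa   (s1,_)→(s0,b,←)
state=s0 head=0 tape=_[a]b_baa   (s0,a)→(s1,_,·)
state=s1 head=0 tape=_[_]b_baa   (s1,_)→(s0,b,←)
state=s0 head=-1 tape=[_]bb_baa   (s0,_)→(sH,a,·)
state=sH head=-1 tape=[a]bb_baa
The non-blank tape span at halt is abb_baa.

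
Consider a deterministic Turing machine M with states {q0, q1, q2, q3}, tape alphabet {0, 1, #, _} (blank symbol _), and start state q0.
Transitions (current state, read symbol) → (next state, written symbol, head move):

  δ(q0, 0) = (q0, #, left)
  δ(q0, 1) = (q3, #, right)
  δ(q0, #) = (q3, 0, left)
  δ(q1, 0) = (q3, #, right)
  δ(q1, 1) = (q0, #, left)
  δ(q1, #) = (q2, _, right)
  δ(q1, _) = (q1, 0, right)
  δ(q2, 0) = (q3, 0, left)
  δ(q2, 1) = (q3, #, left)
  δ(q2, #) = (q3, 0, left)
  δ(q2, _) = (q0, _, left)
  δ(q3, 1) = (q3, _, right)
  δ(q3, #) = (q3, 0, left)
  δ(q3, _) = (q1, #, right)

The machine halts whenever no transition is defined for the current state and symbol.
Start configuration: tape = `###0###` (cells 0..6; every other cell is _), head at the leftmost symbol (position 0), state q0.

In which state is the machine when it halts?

state=q0 head=0 tape=__[#]##0###   (q0,#)→(q3,0,left)
state=q3 head=-1 tape=_[_]0##0###   (q3,_)→(q1,#,right)
state=q1 head=0 tape=_#[0]##0###   (q1,0)→(q3,#,right)
state=q3 head=1 tape=_##[#]#0###   (q3,#)→(q3,0,left)
state=q3 head=0 tape=_#[#]0#0###   (q3,#)→(q3,0,left)
state=q3 head=-1 tape=_[#]00#0###   (q3,#)→(q3,0,left)
state=q3 head=-2 tape=[_]000#0###   (q3,_)→(q1,#,right)
state=q1 head=-1 tape=#[0]00#0###   (q1,0)→(q3,#,right)
state=q3 head=0 tape=##[0]0#0###
No transition is defined for (q3, 0); M halts in state q3.

q3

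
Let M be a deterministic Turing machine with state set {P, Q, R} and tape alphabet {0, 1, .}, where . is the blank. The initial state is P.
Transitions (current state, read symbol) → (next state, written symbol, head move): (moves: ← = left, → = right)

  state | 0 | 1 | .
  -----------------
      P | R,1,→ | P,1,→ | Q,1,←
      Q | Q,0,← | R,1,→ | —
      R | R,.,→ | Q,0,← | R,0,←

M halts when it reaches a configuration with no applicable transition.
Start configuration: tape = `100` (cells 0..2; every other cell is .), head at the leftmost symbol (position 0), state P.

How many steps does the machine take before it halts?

state=P head=0 tape=.[1]00..   (P,1)→(P,1,→)
state=P head=1 tape=.1[0]0..   (P,0)→(R,1,→)
state=R head=2 tape=.11[0]..   (R,0)→(R,.,→)
state=R head=3 tape=.11.[.].   (R,.)→(R,0,←)
state=R head=2 tape=.11[.]0.   (R,.)→(R,0,←)
state=R head=1 tape=.1[1]00.   (R,1)→(Q,0,←)
state=Q head=0 tape=.[1]000.   (Q,1)→(R,1,→)
state=R head=1 tape=.1[0]00.   (R,0)→(R,.,→)
state=R head=2 tape=.1.[0]0.   (R,0)→(R,.,→)
state=R head=3 tape=.1..[0].   (R,0)→(R,.,→)
state=R head=4 tape=.1...[.]   (R,.)→(R,0,←)
state=R head=3 tape=.1..[.]0   (R,.)→(R,0,←)
state=R head=2 tape=.1.[.]00   (R,.)→(R,0,←)
state=R head=1 tape=.1[.]000   (R,.)→(R,0,←)
state=R head=0 tape=.[1]0000   (R,1)→(Q,0,←)
state=Q head=-1 tape=[.]00000
M halts after 15 transitions.

15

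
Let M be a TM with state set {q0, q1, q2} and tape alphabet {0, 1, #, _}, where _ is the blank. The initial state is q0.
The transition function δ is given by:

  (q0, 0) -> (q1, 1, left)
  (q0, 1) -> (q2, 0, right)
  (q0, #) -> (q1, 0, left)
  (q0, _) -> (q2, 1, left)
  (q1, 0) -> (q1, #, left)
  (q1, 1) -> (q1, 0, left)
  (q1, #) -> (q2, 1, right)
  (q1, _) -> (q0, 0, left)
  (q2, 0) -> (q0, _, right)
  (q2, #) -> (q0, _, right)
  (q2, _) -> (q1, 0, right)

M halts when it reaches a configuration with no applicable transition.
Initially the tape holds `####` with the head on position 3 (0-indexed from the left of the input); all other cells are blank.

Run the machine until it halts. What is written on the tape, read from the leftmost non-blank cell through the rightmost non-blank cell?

state=q0 head=3 tape=###[#]_   (q0,#)→(q1,0,left)
state=q1 head=2 tape=##[#]0_   (q1,#)→(q2,1,right)
state=q2 head=3 tape=##1[0]_   (q2,0)→(q0,_,right)
state=q0 head=4 tape=##1_[_]   (q0,_)→(q2,1,left)
state=q2 head=3 tape=##1[_]1   (q2,_)→(q1,0,right)
state=q1 head=4 tape=##10[1]   (q1,1)→(q1,0,left)
state=q1 head=3 tape=##1[0]0   (q1,0)→(q1,#,left)
state=q1 head=2 tape=##[1]#0   (q1,1)→(q1,0,left)
state=q1 head=1 tape=#[#]0#0   (q1,#)→(q2,1,right)
state=q2 head=2 tape=#1[0]#0   (q2,0)→(q0,_,right)
state=q0 head=3 tape=#1_[#]0   (q0,#)→(q1,0,left)
state=q1 head=2 tape=#1[_]00   (q1,_)→(q0,0,left)
state=q0 head=1 tape=#[1]000   (q0,1)→(q2,0,right)
state=q2 head=2 tape=#0[0]00   (q2,0)→(q0,_,right)
state=q0 head=3 tape=#0_[0]0   (q0,0)→(q1,1,left)
state=q1 head=2 tape=#0[_]10   (q1,_)→(q0,0,left)
state=q0 head=1 tape=#[0]010   (q0,0)→(q1,1,left)
state=q1 head=0 tape=[#]1010   (q1,#)→(q2,1,right)
state=q2 head=1 tape=1[1]010
The non-blank tape span at halt is 11010.

11010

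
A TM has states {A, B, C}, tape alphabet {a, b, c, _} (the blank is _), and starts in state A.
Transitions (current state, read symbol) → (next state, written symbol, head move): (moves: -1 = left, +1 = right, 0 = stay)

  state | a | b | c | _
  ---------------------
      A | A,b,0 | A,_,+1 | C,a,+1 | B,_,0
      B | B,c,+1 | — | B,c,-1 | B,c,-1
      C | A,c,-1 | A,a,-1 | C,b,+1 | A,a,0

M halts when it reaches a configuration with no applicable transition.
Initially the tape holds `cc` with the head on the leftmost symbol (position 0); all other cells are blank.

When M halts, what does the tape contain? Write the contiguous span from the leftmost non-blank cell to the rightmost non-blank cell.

abcc

A | [c]c__   read c → write a, move +1, go to C
C | a[c]__   read c → write b, move +1, go to C
C | ab[_]_   read _ → write a, move 0, go to A
A | ab[a]_   read a → write b, move 0, go to A
A | ab[b]_   read b → write _, move +1, go to A
A | ab_[_]   read _ → write _, move 0, go to B
B | ab_[_]   read _ → write c, move -1, go to B
B | ab[_]c   read _ → write c, move -1, go to B
B | a[b]cc
The non-blank tape span at halt is abcc.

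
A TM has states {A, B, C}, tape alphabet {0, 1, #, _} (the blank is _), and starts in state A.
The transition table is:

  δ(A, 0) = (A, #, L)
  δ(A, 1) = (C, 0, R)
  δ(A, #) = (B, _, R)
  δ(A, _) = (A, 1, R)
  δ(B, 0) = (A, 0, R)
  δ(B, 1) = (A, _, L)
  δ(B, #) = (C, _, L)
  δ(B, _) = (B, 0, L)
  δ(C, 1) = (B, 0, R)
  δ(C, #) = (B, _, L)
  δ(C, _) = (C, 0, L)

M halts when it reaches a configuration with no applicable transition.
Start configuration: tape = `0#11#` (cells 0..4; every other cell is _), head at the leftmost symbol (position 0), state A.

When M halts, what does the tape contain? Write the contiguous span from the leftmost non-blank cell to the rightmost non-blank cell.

00100

A | _[0]#11#   read 0 → write #, move L, go to A
A | [_]##11#   read _ → write 1, move R, go to A
A | 1[#]#11#   read # → write _, move R, go to B
B | 1_[#]11#   read # → write _, move L, go to C
C | 1[_]_11#   read _ → write 0, move L, go to C
C | [1]0_11#   read 1 → write 0, move R, go to B
B | 0[0]_11#   read 0 → write 0, move R, go to A
A | 00[_]11#   read _ → write 1, move R, go to A
A | 001[1]1#   read 1 → write 0, move R, go to C
C | 0010[1]#   read 1 → write 0, move R, go to B
B | 00100[#]   read # → write _, move L, go to C
C | 0010[0]_
The non-blank tape span at halt is 00100.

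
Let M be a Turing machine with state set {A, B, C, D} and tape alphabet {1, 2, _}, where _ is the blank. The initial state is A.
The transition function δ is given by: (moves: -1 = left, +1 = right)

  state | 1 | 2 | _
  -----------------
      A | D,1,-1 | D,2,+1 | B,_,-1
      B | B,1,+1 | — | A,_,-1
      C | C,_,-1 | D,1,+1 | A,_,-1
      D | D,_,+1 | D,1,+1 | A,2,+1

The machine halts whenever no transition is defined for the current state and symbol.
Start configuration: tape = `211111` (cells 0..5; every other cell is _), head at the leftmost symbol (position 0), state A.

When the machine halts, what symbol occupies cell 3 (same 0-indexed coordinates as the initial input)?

state=A head=0 tape=[2]11111__   (A,2)→(D,2,+1)
state=D head=1 tape=2[1]1111__   (D,1)→(D,_,+1)
state=D head=2 tape=2_[1]111__   (D,1)→(D,_,+1)
state=D head=3 tape=2__[1]11__   (D,1)→(D,_,+1)
state=D head=4 tape=2___[1]1__   (D,1)→(D,_,+1)
state=D head=5 tape=2____[1]__   (D,1)→(D,_,+1)
state=D head=6 tape=2_____[_]_   (D,_)→(A,2,+1)
state=A head=7 tape=2_____2[_]   (A,_)→(B,_,-1)
state=B head=6 tape=2_____[2]_
Cell 3 holds _ when M halts.

_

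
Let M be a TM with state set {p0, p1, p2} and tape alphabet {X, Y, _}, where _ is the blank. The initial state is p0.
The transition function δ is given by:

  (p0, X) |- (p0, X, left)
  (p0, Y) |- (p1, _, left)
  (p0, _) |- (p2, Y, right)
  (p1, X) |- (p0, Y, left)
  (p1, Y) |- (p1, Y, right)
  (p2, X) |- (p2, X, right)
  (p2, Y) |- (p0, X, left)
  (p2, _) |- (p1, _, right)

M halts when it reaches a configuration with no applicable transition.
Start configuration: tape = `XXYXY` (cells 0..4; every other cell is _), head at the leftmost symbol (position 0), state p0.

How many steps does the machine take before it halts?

8

p0 | __[X]XYXY   read X → write X, move left, go to p0
p0 | _[_]XXYXY   read _ → write Y, move right, go to p2
p2 | _Y[X]XYXY   read X → write X, move right, go to p2
p2 | _YX[X]YXY   read X → write X, move right, go to p2
p2 | _YXX[Y]XY   read Y → write X, move left, go to p0
p0 | _YX[X]XXY   read X → write X, move left, go to p0
p0 | _Y[X]XXXY   read X → write X, move left, go to p0
p0 | _[Y]XXXXY   read Y → write _, move left, go to p1
p1 | [_]_XXXXY
M halts after 8 transitions.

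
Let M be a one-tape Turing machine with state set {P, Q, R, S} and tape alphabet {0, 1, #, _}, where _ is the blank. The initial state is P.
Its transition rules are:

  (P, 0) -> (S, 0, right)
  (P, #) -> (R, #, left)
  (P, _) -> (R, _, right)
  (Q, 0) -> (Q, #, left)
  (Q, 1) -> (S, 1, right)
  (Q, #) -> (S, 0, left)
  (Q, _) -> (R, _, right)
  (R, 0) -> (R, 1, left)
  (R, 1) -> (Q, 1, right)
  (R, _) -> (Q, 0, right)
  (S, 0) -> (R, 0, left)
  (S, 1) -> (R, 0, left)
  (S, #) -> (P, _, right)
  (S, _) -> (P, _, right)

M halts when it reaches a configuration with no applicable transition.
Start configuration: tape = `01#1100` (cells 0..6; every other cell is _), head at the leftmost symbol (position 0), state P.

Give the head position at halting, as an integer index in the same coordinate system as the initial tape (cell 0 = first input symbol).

state=P head=0 tape=_[0]1#1100   (P,0)→(S,0,right)
state=S head=1 tape=_0[1]#1100   (S,1)→(R,0,left)
state=R head=0 tape=_[0]0#1100   (R,0)→(R,1,left)
state=R head=-1 tape=[_]10#1100   (R,_)→(Q,0,right)
state=Q head=0 tape=0[1]0#1100   (Q,1)→(S,1,right)
state=S head=1 tape=01[0]#1100   (S,0)→(R,0,left)
state=R head=0 tape=0[1]0#1100   (R,1)→(Q,1,right)
state=Q head=1 tape=01[0]#1100   (Q,0)→(Q,#,left)
state=Q head=0 tape=0[1]##1100   (Q,1)→(S,1,right)
state=S head=1 tape=01[#]#1100   (S,#)→(P,_,right)
state=P head=2 tape=01_[#]1100   (P,#)→(R,#,left)
state=R head=1 tape=01[_]#1100   (R,_)→(Q,0,right)
state=Q head=2 tape=010[#]1100   (Q,#)→(S,0,left)
state=S head=1 tape=01[0]01100   (S,0)→(R,0,left)
state=R head=0 tape=0[1]001100   (R,1)→(Q,1,right)
state=Q head=1 tape=01[0]01100   (Q,0)→(Q,#,left)
state=Q head=0 tape=0[1]#01100   (Q,1)→(S,1,right)
state=S head=1 tape=01[#]01100   (S,#)→(P,_,right)
state=P head=2 tape=01_[0]1100   (P,0)→(S,0,right)
state=S head=3 tape=01_0[1]100   (S,1)→(R,0,left)
state=R head=2 tape=01_[0]0100   (R,0)→(R,1,left)
state=R head=1 tape=01[_]10100   (R,_)→(Q,0,right)
state=Q head=2 tape=010[1]0100   (Q,1)→(S,1,right)
state=S head=3 tape=0101[0]100   (S,0)→(R,0,left)
state=R head=2 tape=010[1]0100   (R,1)→(Q,1,right)
state=Q head=3 tape=0101[0]100   (Q,0)→(Q,#,left)
state=Q head=2 tape=010[1]#100   (Q,1)→(S,1,right)
state=S head=3 tape=0101[#]100   (S,#)→(P,_,right)
state=P head=4 tape=0101_[1]00
At halt the head is at cell 4.

4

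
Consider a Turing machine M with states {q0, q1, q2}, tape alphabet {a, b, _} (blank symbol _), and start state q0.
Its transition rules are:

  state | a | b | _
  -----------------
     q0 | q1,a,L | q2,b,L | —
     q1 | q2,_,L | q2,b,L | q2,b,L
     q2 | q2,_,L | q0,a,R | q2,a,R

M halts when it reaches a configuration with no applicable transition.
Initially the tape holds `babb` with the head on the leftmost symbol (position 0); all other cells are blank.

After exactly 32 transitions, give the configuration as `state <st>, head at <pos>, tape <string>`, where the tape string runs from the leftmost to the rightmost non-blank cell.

state q2, head at 2, tape aaaaaa_b

state=q0 head=0 tape=____[b]abb   (q0,b)→(q2,b,L)
state=q2 head=-1 tape=___[_]babb   (q2,_)→(q2,a,R)
state=q2 head=0 tape=___a[b]abb   (q2,b)→(q0,a,R)
state=q0 head=1 tape=___aa[a]bb   (q0,a)→(q1,a,L)
state=q1 head=0 tape=___a[a]abb   (q1,a)→(q2,_,L)
state=q2 head=-1 tape=___[a]_abb   (q2,a)→(q2,_,L)
state=q2 head=-2 tape=__[_]__abb   (q2,_)→(q2,a,R)
state=q2 head=-1 tape=__a[_]_abb   (q2,_)→(q2,a,R)
state=q2 head=0 tape=__aa[_]abb   (q2,_)→(q2,a,R)
state=q2 head=1 tape=__aaa[a]bb   (q2,a)→(q2,_,L)
state=q2 head=0 tape=__aa[a]_bb   (q2,a)→(q2,_,L)
state=q2 head=-1 tape=__a[a]__bb   (q2,a)→(q2,_,L)
state=q2 head=-2 tape=__[a]___bb   (q2,a)→(q2,_,L)
state=q2 head=-3 tape=_[_]____bb   (q2,_)→(q2,a,R)
state=q2 head=-2 tape=_a[_]___bb   (q2,_)→(q2,a,R)
state=q2 head=-1 tape=_aa[_]__bb   (q2,_)→(q2,a,R)
state=q2 head=0 tape=_aaa[_]_bb   (q2,_)→(q2,a,R)
state=q2 head=1 tape=_aaaa[_]bb   (q2,_)→(q2,a,R)
state=q2 head=2 tape=_aaaaa[b]b   (q2,b)→(q0,a,R)
state=q0 head=3 tape=_aaaaaa[b]   (q0,b)→(q2,b,L)
state=q2 head=2 tape=_aaaaa[a]b   (q2,a)→(q2,_,L)
state=q2 head=1 tape=_aaaa[a]_b   (q2,a)→(q2,_,L)
state=q2 head=0 tape=_aaa[a]__b   (q2,a)→(q2,_,L)
state=q2 head=-1 tape=_aa[a]___b   (q2,a)→(q2,_,L)
state=q2 head=-2 tape=_a[a]____b   (q2,a)→(q2,_,L)
state=q2 head=-3 tape=_[a]_____b   (q2,a)→(q2,_,L)
state=q2 head=-4 tape=[_]______b   (q2,_)→(q2,a,R)
state=q2 head=-3 tape=a[_]_____b   (q2,_)→(q2,a,R)
state=q2 head=-2 tape=aa[_]____b   (q2,_)→(q2,a,R)
state=q2 head=-1 tape=aaa[_]___b   (q2,_)→(q2,a,R)
state=q2 head=0 tape=aaaa[_]__b   (q2,_)→(q2,a,R)
state=q2 head=1 tape=aaaaa[_]_b   (q2,_)→(q2,a,R)
state=q2 head=2 tape=aaaaaa[_]b
After 32 steps: state q2, head at 2, tape aaaaaa_b.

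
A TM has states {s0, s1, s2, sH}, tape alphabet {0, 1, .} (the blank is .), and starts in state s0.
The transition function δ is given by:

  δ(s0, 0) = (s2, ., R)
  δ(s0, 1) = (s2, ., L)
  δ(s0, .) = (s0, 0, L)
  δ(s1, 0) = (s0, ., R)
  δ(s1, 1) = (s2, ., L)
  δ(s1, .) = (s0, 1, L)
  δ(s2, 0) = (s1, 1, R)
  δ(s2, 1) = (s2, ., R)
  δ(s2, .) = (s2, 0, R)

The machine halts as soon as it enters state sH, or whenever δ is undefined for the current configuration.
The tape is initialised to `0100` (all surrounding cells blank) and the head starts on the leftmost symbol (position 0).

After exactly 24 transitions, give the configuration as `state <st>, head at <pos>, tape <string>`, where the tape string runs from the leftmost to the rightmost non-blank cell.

s0 | [0]100..   read 0 → write ., move R, go to s2
s2 | .[1]00..   read 1 → write ., move R, go to s2
s2 | ..[0]0..   read 0 → write 1, move R, go to s1
s1 | ..1[0]..   read 0 → write ., move R, go to s0
s0 | ..1.[.].   read . → write 0, move L, go to s0
s0 | ..1[.]0.   read . → write 0, move L, go to s0
s0 | ..[1]00.   read 1 → write ., move L, go to s2
s2 | .[.].00.   read . → write 0, move R, go to s2
s2 | .0[.]00.   read . → write 0, move R, go to s2
s2 | .00[0]0.   read 0 → write 1, move R, go to s1
s1 | .001[0].   read 0 → write ., move R, go to s0
s0 | .001.[.]   read . → write 0, move L, go to s0
s0 | .001[.]0   read . → write 0, move L, go to s0
s0 | .00[1]00   read 1 → write ., move L, go to s2
s2 | .0[0].00   read 0 → write 1, move R, go to s1
s1 | .01[.]00   read . → write 1, move L, go to s0
s0 | .0[1]100   read 1 → write ., move L, go to s2
s2 | .[0].100   read 0 → write 1, move R, go to s1
s1 | .1[.]100   read . → write 1, move L, go to s0
s0 | .[1]1100   read 1 → write ., move L, go to s2
s2 | [.].1100   read . → write 0, move R, go to s2
s2 | 0[.]1100   read . → write 0, move R, go to s2
s2 | 00[1]100   read 1 → write ., move R, go to s2
s2 | 00.[1]00   read 1 → write ., move R, go to s2
s2 | 00..[0]0
After 24 steps: state s2, head at 4, tape 00..00.

state s2, head at 4, tape 00..00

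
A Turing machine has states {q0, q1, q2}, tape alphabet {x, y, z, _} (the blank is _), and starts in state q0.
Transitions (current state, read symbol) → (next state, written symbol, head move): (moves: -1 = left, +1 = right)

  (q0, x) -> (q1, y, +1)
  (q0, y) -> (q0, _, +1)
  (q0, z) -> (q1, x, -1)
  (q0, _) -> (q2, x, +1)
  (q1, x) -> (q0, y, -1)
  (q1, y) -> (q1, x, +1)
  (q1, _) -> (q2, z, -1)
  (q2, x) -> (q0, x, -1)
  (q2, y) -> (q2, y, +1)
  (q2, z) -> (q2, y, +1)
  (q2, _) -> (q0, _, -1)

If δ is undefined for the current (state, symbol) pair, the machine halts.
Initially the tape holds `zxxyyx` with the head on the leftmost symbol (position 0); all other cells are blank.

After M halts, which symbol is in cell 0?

state=q0 head=0 tape=___[z]xxyyx_   (q0,z)→(q1,x,-1)
state=q1 head=-1 tape=__[_]xxxyyx_   (q1,_)→(q2,z,-1)
state=q2 head=-2 tape=_[_]zxxxyyx_   (q2,_)→(q0,_,-1)
state=q0 head=-3 tape=[_]_zxxxyyx_   (q0,_)→(q2,x,+1)
state=q2 head=-2 tape=x[_]zxxxyyx_   (q2,_)→(q0,_,-1)
state=q0 head=-3 tape=[x]_zxxxyyx_   (q0,x)→(q1,y,+1)
state=q1 head=-2 tape=y[_]zxxxyyx_   (q1,_)→(q2,z,-1)
state=q2 head=-3 tape=[y]zzxxxyyx_   (q2,y)→(q2,y,+1)
state=q2 head=-2 tape=y[z]zxxxyyx_   (q2,z)→(q2,y,+1)
state=q2 head=-1 tape=yy[z]xxxyyx_   (q2,z)→(q2,y,+1)
state=q2 head=0 tape=yyy[x]xxyyx_   (q2,x)→(q0,x,-1)
state=q0 head=-1 tape=yy[y]xxxyyx_   (q0,y)→(q0,_,+1)
state=q0 head=0 tape=yy_[x]xxyyx_   (q0,x)→(q1,y,+1)
state=q1 head=1 tape=yy_y[x]xyyx_   (q1,x)→(q0,y,-1)
state=q0 head=0 tape=yy_[y]yxyyx_   (q0,y)→(q0,_,+1)
state=q0 head=1 tape=yy__[y]xyyx_   (q0,y)→(q0,_,+1)
state=q0 head=2 tape=yy___[x]yyx_   (q0,x)→(q1,y,+1)
state=q1 head=3 tape=yy___y[y]yx_   (q1,y)→(q1,x,+1)
state=q1 head=4 tape=yy___yx[y]x_   (q1,y)→(q1,x,+1)
state=q1 head=5 tape=yy___yxx[x]_   (q1,x)→(q0,y,-1)
state=q0 head=4 tape=yy___yx[x]y_   (q0,x)→(q1,y,+1)
state=q1 head=5 tape=yy___yxy[y]_   (q1,y)→(q1,x,+1)
state=q1 head=6 tape=yy___yxyx[_]   (q1,_)→(q2,z,-1)
state=q2 head=5 tape=yy___yxy[x]z   (q2,x)→(q0,x,-1)
state=q0 head=4 tape=yy___yx[y]xz   (q0,y)→(q0,_,+1)
state=q0 head=5 tape=yy___yx_[x]z   (q0,x)→(q1,y,+1)
state=q1 head=6 tape=yy___yx_y[z]
Cell 0 holds _ when M halts.

_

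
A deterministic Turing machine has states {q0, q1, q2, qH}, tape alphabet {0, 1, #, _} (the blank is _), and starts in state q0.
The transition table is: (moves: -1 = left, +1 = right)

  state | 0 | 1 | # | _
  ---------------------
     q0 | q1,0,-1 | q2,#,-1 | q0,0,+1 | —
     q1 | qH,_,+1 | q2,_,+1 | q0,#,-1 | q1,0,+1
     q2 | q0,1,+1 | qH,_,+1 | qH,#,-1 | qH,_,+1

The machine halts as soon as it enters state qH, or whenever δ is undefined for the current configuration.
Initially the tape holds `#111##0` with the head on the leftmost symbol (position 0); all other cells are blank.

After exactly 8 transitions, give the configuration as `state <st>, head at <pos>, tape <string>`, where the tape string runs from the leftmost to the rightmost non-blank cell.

state=q0 head=0 tape=[#]111##0   (q0,#)→(q0,0,+1)
state=q0 head=1 tape=0[1]11##0   (q0,1)→(q2,#,-1)
state=q2 head=0 tape=[0]#11##0   (q2,0)→(q0,1,+1)
state=q0 head=1 tape=1[#]11##0   (q0,#)→(q0,0,+1)
state=q0 head=2 tape=10[1]1##0   (q0,1)→(q2,#,-1)
state=q2 head=1 tape=1[0]#1##0   (q2,0)→(q0,1,+1)
state=q0 head=2 tape=11[#]1##0   (q0,#)→(q0,0,+1)
state=q0 head=3 tape=110[1]##0   (q0,1)→(q2,#,-1)
state=q2 head=2 tape=11[0]###0
After 8 steps: state q2, head at 2, tape 110###0.

state q2, head at 2, tape 110###0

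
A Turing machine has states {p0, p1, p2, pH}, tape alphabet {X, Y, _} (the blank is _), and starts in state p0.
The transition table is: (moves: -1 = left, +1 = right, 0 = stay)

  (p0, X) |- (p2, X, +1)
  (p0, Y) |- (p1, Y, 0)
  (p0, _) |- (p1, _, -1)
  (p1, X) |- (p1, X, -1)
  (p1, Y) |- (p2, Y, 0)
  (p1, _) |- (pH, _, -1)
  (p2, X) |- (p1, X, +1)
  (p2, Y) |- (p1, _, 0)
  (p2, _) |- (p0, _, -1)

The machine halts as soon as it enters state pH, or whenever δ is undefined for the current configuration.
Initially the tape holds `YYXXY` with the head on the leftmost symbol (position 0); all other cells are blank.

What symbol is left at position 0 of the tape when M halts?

state=p0 head=0 tape=_[Y]YXXY   (p0,Y)→(p1,Y,0)
state=p1 head=0 tape=_[Y]YXXY   (p1,Y)→(p2,Y,0)
state=p2 head=0 tape=_[Y]YXXY   (p2,Y)→(p1,_,0)
state=p1 head=0 tape=_[_]YXXY   (p1,_)→(pH,_,-1)
state=pH head=-1 tape=[_]_YXXY
Cell 0 holds _ when M halts.

_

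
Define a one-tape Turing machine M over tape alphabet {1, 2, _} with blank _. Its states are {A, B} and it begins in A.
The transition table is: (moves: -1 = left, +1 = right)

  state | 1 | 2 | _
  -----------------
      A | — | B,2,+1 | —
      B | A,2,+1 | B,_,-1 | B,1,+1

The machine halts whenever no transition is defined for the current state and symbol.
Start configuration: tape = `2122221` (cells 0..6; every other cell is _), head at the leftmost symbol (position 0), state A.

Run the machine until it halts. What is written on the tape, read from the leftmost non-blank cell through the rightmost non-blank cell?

state=A head=0 tape=_[2]122221   (A,2)→(B,2,+1)
state=B head=1 tape=_2[1]22221   (B,1)→(A,2,+1)
state=A head=2 tape=_22[2]2221   (A,2)→(B,2,+1)
state=B head=3 tape=_222[2]221   (B,2)→(B,_,-1)
state=B head=2 tape=_22[2]_221   (B,2)→(B,_,-1)
state=B head=1 tape=_2[2]__221   (B,2)→(B,_,-1)
state=B head=0 tape=_[2]___221   (B,2)→(B,_,-1)
state=B head=-1 tape=[_]____221   (B,_)→(B,1,+1)
state=B head=0 tape=1[_]___221   (B,_)→(B,1,+1)
state=B head=1 tape=11[_]__221   (B,_)→(B,1,+1)
state=B head=2 tape=111[_]_221   (B,_)→(B,1,+1)
state=B head=3 tape=1111[_]221   (B,_)→(B,1,+1)
state=B head=4 tape=11111[2]21   (B,2)→(B,_,-1)
state=B head=3 tape=1111[1]_21   (B,1)→(A,2,+1)
state=A head=4 tape=11112[_]21
The non-blank tape span at halt is 11112_21.

11112_21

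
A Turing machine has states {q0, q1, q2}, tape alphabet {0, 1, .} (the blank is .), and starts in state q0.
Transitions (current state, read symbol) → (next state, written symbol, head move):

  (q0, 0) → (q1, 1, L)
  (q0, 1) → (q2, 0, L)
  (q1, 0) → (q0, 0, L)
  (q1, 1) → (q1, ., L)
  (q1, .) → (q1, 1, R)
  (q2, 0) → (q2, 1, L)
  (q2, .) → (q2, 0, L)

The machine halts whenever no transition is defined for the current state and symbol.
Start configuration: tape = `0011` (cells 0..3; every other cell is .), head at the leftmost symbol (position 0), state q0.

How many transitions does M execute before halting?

state=q0 head=0 tape=..[0]011   (q0,0)→(q1,1,L)
state=q1 head=-1 tape=.[.]1011   (q1,.)→(q1,1,R)
state=q1 head=0 tape=.1[1]011   (q1,1)→(q1,.,L)
state=q1 head=-1 tape=.[1].011   (q1,1)→(q1,.,L)
state=q1 head=-2 tape=[.]..011   (q1,.)→(q1,1,R)
state=q1 head=-1 tape=1[.].011   (q1,.)→(q1,1,R)
state=q1 head=0 tape=11[.]011   (q1,.)→(q1,1,R)
state=q1 head=1 tape=111[0]11   (q1,0)→(q0,0,L)
state=q0 head=0 tape=11[1]011   (q0,1)→(q2,0,L)
state=q2 head=-1 tape=1[1]0011
M halts after 9 transitions.

9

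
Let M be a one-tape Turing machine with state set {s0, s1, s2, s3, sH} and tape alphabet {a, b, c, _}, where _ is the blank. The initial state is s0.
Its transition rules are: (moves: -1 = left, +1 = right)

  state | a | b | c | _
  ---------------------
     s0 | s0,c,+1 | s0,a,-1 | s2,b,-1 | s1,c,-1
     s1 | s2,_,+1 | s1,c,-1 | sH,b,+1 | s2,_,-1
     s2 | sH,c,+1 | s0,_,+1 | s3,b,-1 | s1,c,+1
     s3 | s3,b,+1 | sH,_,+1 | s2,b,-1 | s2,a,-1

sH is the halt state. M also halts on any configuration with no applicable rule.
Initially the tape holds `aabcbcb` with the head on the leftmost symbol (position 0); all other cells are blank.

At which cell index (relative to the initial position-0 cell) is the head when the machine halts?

-4

s0 | _____[a]abcbcb   read a → write c, move +1, go to s0
s0 | _____c[a]bcbcb   read a → write c, move +1, go to s0
s0 | _____cc[b]cbcb   read b → write a, move -1, go to s0
s0 | _____c[c]acbcb   read c → write b, move -1, go to s2
s2 | _____[c]bacbcb   read c → write b, move -1, go to s3
s3 | ____[_]bbacbcb   read _ → write a, move -1, go to s2
s2 | ___[_]abbacbcb   read _ → write c, move +1, go to s1
s1 | ___c[a]bbacbcb   read a → write _, move +1, go to s2
s2 | ___c_[b]bacbcb   read b → write _, move +1, go to s0
s0 | ___c__[b]acbcb   read b → write a, move -1, go to s0
s0 | ___c_[_]aacbcb   read _ → write c, move -1, go to s1
s1 | ___c[_]caacbcb   read _ → write _, move -1, go to s2
s2 | ___[c]_caacbcb   read c → write b, move -1, go to s3
s3 | __[_]b_caacbcb   read _ → write a, move -1, go to s2
s2 | _[_]ab_caacbcb   read _ → write c, move +1, go to s1
s1 | _c[a]b_caacbcb   read a → write _, move +1, go to s2
s2 | _c_[b]_caacbcb   read b → write _, move +1, go to s0
s0 | _c__[_]caacbcb   read _ → write c, move -1, go to s1
s1 | _c_[_]ccaacbcb   read _ → write _, move -1, go to s2
s2 | _c[_]_ccaacbcb   read _ → write c, move +1, go to s1
s1 | _cc[_]ccaacbcb   read _ → write _, move -1, go to s2
s2 | _c[c]_ccaacbcb   read c → write b, move -1, go to s3
s3 | _[c]b_ccaacbcb   read c → write b, move -1, go to s2
s2 | [_]bb_ccaacbcb   read _ → write c, move +1, go to s1
s1 | c[b]b_ccaacbcb   read b → write c, move -1, go to s1
s1 | [c]cb_ccaacbcb   read c → write b, move +1, go to sH
sH | b[c]b_ccaacbcb
At halt the head is at cell -4.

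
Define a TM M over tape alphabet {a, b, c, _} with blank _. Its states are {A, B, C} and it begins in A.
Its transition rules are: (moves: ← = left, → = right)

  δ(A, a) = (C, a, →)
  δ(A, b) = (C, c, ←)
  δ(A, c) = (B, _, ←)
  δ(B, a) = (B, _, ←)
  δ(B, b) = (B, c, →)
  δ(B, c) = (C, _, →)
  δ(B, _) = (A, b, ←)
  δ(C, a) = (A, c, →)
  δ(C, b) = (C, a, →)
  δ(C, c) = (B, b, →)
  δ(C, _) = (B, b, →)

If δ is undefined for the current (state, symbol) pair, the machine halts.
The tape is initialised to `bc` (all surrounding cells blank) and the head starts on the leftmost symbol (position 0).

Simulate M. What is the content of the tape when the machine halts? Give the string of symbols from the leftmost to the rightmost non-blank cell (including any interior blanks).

bb_b_bb

A | _[b]c____   read b → write c, move ←, go to C
C | [_]cc____   read _ → write b, move →, go to B
B | b[c]c____   read c → write _, move →, go to C
C | b_[c]____   read c → write b, move →, go to B
B | b_b[_]___   read _ → write b, move ←, go to A
A | b_[b]b___   read b → write c, move ←, go to C
C | b[_]cb___   read _ → write b, move →, go to B
B | bb[c]b___   read c → write _, move →, go to C
C | bb_[b]___   read b → write a, move →, go to C
C | bb_a[_]__   read _ → write b, move →, go to B
B | bb_ab[_]_   read _ → write b, move ←, go to A
A | bb_a[b]b_   read b → write c, move ←, go to C
C | bb_[a]cb_   read a → write c, move →, go to A
A | bb_c[c]b_   read c → write _, move ←, go to B
B | bb_[c]_b_   read c → write _, move →, go to C
C | bb__[_]b_   read _ → write b, move →, go to B
B | bb__b[b]_   read b → write c, move →, go to B
B | bb__bc[_]   read _ → write b, move ←, go to A
A | bb__b[c]b   read c → write _, move ←, go to B
B | bb__[b]_b   read b → write c, move →, go to B
B | bb__c[_]b   read _ → write b, move ←, go to A
A | bb__[c]bb   read c → write _, move ←, go to B
B | bb_[_]_bb   read _ → write b, move ←, go to A
A | bb[_]b_bb
The non-blank tape span at halt is bb_b_bb.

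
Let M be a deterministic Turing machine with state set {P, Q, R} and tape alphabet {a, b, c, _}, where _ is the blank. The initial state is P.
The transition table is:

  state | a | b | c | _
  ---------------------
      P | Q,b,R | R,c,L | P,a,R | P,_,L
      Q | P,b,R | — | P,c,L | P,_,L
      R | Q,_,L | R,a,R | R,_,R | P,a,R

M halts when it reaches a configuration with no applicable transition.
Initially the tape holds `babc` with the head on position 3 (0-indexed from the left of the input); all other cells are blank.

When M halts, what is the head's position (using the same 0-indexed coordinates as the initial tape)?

state=P head=3 tape=bab[c]__   (P,c)→(P,a,R)
state=P head=4 tape=baba[_]_   (P,_)→(P,_,L)
state=P head=3 tape=bab[a]__   (P,a)→(Q,b,R)
state=Q head=4 tape=babb[_]_   (Q,_)→(P,_,L)
state=P head=3 tape=bab[b]__   (P,b)→(R,c,L)
state=R head=2 tape=ba[b]c__   (R,b)→(R,a,R)
state=R head=3 tape=baa[c]__   (R,c)→(R,_,R)
state=R head=4 tape=baa_[_]_   (R,_)→(P,a,R)
state=P head=5 tape=baa_a[_]   (P,_)→(P,_,L)
state=P head=4 tape=baa_[a]_   (P,a)→(Q,b,R)
state=Q head=5 tape=baa_b[_]   (Q,_)→(P,_,L)
state=P head=4 tape=baa_[b]_   (P,b)→(R,c,L)
state=R head=3 tape=baa[_]c_   (R,_)→(P,a,R)
state=P head=4 tape=baaa[c]_   (P,c)→(P,a,R)
state=P head=5 tape=baaaa[_]   (P,_)→(P,_,L)
state=P head=4 tape=baaa[a]_   (P,a)→(Q,b,R)
state=Q head=5 tape=baaab[_]   (Q,_)→(P,_,L)
state=P head=4 tape=baaa[b]_   (P,b)→(R,c,L)
state=R head=3 tape=baa[a]c_   (R,a)→(Q,_,L)
state=Q head=2 tape=ba[a]_c_   (Q,a)→(P,b,R)
state=P head=3 tape=bab[_]c_   (P,_)→(P,_,L)
state=P head=2 tape=ba[b]_c_   (P,b)→(R,c,L)
state=R head=1 tape=b[a]c_c_   (R,a)→(Q,_,L)
state=Q head=0 tape=[b]_c_c_
At halt the head is at cell 0.

0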